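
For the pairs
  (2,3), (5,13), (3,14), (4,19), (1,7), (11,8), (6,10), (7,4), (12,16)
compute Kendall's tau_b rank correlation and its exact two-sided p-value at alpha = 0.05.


Step 1: Enumerate the 36 unordered pairs (i,j) with i<j and classify each by sign(x_j-x_i) * sign(y_j-y_i).
  (1,2):dx=+3,dy=+10->C; (1,3):dx=+1,dy=+11->C; (1,4):dx=+2,dy=+16->C; (1,5):dx=-1,dy=+4->D
  (1,6):dx=+9,dy=+5->C; (1,7):dx=+4,dy=+7->C; (1,8):dx=+5,dy=+1->C; (1,9):dx=+10,dy=+13->C
  (2,3):dx=-2,dy=+1->D; (2,4):dx=-1,dy=+6->D; (2,5):dx=-4,dy=-6->C; (2,6):dx=+6,dy=-5->D
  (2,7):dx=+1,dy=-3->D; (2,8):dx=+2,dy=-9->D; (2,9):dx=+7,dy=+3->C; (3,4):dx=+1,dy=+5->C
  (3,5):dx=-2,dy=-7->C; (3,6):dx=+8,dy=-6->D; (3,7):dx=+3,dy=-4->D; (3,8):dx=+4,dy=-10->D
  (3,9):dx=+9,dy=+2->C; (4,5):dx=-3,dy=-12->C; (4,6):dx=+7,dy=-11->D; (4,7):dx=+2,dy=-9->D
  (4,8):dx=+3,dy=-15->D; (4,9):dx=+8,dy=-3->D; (5,6):dx=+10,dy=+1->C; (5,7):dx=+5,dy=+3->C
  (5,8):dx=+6,dy=-3->D; (5,9):dx=+11,dy=+9->C; (6,7):dx=-5,dy=+2->D; (6,8):dx=-4,dy=-4->C
  (6,9):dx=+1,dy=+8->C; (7,8):dx=+1,dy=-6->D; (7,9):dx=+6,dy=+6->C; (8,9):dx=+5,dy=+12->C
Step 2: C = 20, D = 16, total pairs = 36.
Step 3: tau = (C - D)/(n(n-1)/2) = (20 - 16)/36 = 0.111111.
Step 4: Exact two-sided p-value (enumerate n! = 362880 permutations of y under H0): p = 0.761414.
Step 5: alpha = 0.05. fail to reject H0.

tau_b = 0.1111 (C=20, D=16), p = 0.761414, fail to reject H0.


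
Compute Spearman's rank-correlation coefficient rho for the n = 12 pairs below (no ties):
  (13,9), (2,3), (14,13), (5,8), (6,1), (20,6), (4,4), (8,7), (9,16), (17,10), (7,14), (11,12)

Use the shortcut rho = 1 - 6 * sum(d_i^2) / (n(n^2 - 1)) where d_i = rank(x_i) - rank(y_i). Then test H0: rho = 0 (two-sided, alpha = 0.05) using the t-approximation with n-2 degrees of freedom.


Step 1: Rank x and y separately (midranks; no ties here).
rank(x): 13->9, 2->1, 14->10, 5->3, 6->4, 20->12, 4->2, 8->6, 9->7, 17->11, 7->5, 11->8
rank(y): 9->7, 3->2, 13->10, 8->6, 1->1, 6->4, 4->3, 7->5, 16->12, 10->8, 14->11, 12->9
Step 2: d_i = R_x(i) - R_y(i); compute d_i^2.
  (9-7)^2=4, (1-2)^2=1, (10-10)^2=0, (3-6)^2=9, (4-1)^2=9, (12-4)^2=64, (2-3)^2=1, (6-5)^2=1, (7-12)^2=25, (11-8)^2=9, (5-11)^2=36, (8-9)^2=1
sum(d^2) = 160.
Step 3: rho = 1 - 6*160 / (12*(12^2 - 1)) = 1 - 960/1716 = 0.440559.
Step 4: Under H0, t = rho * sqrt((n-2)/(1-rho^2)) = 1.5519 ~ t(10).
Step 5: Two-sided p-value from the t-distribution with 10 df = 0.151735.
Step 6: alpha = 0.05. fail to reject H0.

rho = 0.4406, p = 0.151735, fail to reject H0 at alpha = 0.05.


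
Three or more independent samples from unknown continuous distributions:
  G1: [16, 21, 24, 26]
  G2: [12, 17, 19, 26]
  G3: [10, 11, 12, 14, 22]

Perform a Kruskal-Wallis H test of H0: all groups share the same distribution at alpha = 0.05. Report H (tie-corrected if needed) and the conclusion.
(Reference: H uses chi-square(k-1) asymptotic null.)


Step 1: Combine all N = 13 observations and assign midranks.
sorted (value, group, rank): (10,G3,1), (11,G3,2), (12,G2,3.5), (12,G3,3.5), (14,G3,5), (16,G1,6), (17,G2,7), (19,G2,8), (21,G1,9), (22,G3,10), (24,G1,11), (26,G1,12.5), (26,G2,12.5)
Step 2: Sum ranks within each group.
R_1 = 38.5 (n_1 = 4)
R_2 = 31 (n_2 = 4)
R_3 = 21.5 (n_3 = 5)
Step 3: H = 12/(N(N+1)) * sum(R_i^2/n_i) - 3(N+1)
     = 12/(13*14) * (38.5^2/4 + 31^2/4 + 21.5^2/5) - 3*14
     = 0.065934 * 703.263 - 42
     = 4.368956.
Step 4: Ties present; correction factor C = 1 - 12/(13^3 - 13) = 0.994505. Corrected H = 4.368956 / 0.994505 = 4.393094.
Step 5: Under H0, H ~ chi^2(2); p-value = 0.111186.
Step 6: alpha = 0.05. fail to reject H0.

H = 4.3931, df = 2, p = 0.111186, fail to reject H0.


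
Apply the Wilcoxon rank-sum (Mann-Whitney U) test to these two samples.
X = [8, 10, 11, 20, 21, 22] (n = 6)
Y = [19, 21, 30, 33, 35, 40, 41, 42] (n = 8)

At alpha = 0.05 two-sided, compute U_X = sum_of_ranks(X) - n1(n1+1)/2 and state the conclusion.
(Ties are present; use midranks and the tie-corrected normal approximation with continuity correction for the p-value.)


Step 1: Combine and sort all 14 observations; assign midranks.
sorted (value, group): (8,X), (10,X), (11,X), (19,Y), (20,X), (21,X), (21,Y), (22,X), (30,Y), (33,Y), (35,Y), (40,Y), (41,Y), (42,Y)
ranks: 8->1, 10->2, 11->3, 19->4, 20->5, 21->6.5, 21->6.5, 22->8, 30->9, 33->10, 35->11, 40->12, 41->13, 42->14
Step 2: Rank sum for X: R1 = 1 + 2 + 3 + 5 + 6.5 + 8 = 25.5.
Step 3: U_X = R1 - n1(n1+1)/2 = 25.5 - 6*7/2 = 25.5 - 21 = 4.5.
       U_Y = n1*n2 - U_X = 48 - 4.5 = 43.5.
Step 4: Ties are present, so use the tie-corrected normal approximation (with continuity correction) for the p-value.
Step 5: p-value = 0.014065; compare to alpha = 0.05. reject H0.

U_X = 4.5, p = 0.014065, reject H0 at alpha = 0.05.


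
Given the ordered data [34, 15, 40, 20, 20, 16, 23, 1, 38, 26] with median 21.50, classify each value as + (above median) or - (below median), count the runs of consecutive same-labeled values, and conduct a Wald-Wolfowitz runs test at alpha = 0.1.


Step 1: Compute median = 21.50; label A = above, B = below.
Labels in order: ABABBBABAA  (n_A = 5, n_B = 5)
Step 2: Count runs R = 7.
Step 3: Under H0 (random ordering), E[R] = 2*n_A*n_B/(n_A+n_B) + 1 = 2*5*5/10 + 1 = 6.0000.
        Var[R] = 2*n_A*n_B*(2*n_A*n_B - n_A - n_B) / ((n_A+n_B)^2 * (n_A+n_B-1)) = 2000/900 = 2.2222.
        SD[R] = 1.4907.
Step 4: Continuity-corrected z = (R - 0.5 - E[R]) / SD[R] = (7 - 0.5 - 6.0000) / 1.4907 = 0.3354.
Step 5: Two-sided p-value via normal approximation = 2*(1 - Phi(|z|)) = 0.737316.
Step 6: alpha = 0.1. fail to reject H0.

R = 7, z = 0.3354, p = 0.737316, fail to reject H0.


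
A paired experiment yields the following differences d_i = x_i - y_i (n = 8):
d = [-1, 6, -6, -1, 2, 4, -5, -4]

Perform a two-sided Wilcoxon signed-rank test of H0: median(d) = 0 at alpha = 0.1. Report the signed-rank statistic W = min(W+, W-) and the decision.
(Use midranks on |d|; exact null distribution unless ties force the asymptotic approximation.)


Step 1: Drop any zero differences (none here) and take |d_i|.
|d| = [1, 6, 6, 1, 2, 4, 5, 4]
Step 2: Midrank |d_i| (ties get averaged ranks).
ranks: |1|->1.5, |6|->7.5, |6|->7.5, |1|->1.5, |2|->3, |4|->4.5, |5|->6, |4|->4.5
Step 3: Attach original signs; sum ranks with positive sign and with negative sign.
W+ = 7.5 + 3 + 4.5 = 15
W- = 1.5 + 7.5 + 1.5 + 6 + 4.5 = 21
(Check: W+ + W- = 36 should equal n(n+1)/2 = 36.)
Step 4: Test statistic W = min(W+, W-) = 15.
Step 5: Ties in |d|, so use the tie-corrected normal approximation.
        E[W] = n(n+1)/4 = 8*9/4 = 18.
        Tie groups: |d|=1 (t=2), |d|=4 (t=2), |d|=6 (t=2); sum(t^3 - t) = 18.
        Var[W] = n(n+1)(2n+1)/24 - sum(t^3-t)/48 = 1224/24 - 18/48 = 50.625.
        z = (W - E[W]) / sqrt(Var[W]) = (15 - 18) / 7.1151 = -0.4216.
        Two-sided p = 2*Phi(z) = 0.673290.
Step 6: alpha = 0.1. fail to reject H0.

W+ = 15, W- = 21, W = min = 15, p = 0.673290, fail to reject H0.


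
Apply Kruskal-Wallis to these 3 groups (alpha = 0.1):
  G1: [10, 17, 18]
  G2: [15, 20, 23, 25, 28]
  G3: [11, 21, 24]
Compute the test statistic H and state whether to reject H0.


Step 1: Combine all N = 11 observations and assign midranks.
sorted (value, group, rank): (10,G1,1), (11,G3,2), (15,G2,3), (17,G1,4), (18,G1,5), (20,G2,6), (21,G3,7), (23,G2,8), (24,G3,9), (25,G2,10), (28,G2,11)
Step 2: Sum ranks within each group.
R_1 = 10 (n_1 = 3)
R_2 = 38 (n_2 = 5)
R_3 = 18 (n_3 = 3)
Step 3: H = 12/(N(N+1)) * sum(R_i^2/n_i) - 3(N+1)
     = 12/(11*12) * (10^2/3 + 38^2/5 + 18^2/3) - 3*12
     = 0.090909 * 430.133 - 36
     = 3.103030.
Step 4: No ties, so H is used without correction.
Step 5: Under H0, H ~ chi^2(2); p-value = 0.211927.
Step 6: alpha = 0.1. fail to reject H0.

H = 3.1030, df = 2, p = 0.211927, fail to reject H0.


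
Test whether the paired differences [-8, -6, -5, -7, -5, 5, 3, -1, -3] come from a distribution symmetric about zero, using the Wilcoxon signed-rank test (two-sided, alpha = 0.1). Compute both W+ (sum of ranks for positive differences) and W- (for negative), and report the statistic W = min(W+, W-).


Step 1: Drop any zero differences (none here) and take |d_i|.
|d| = [8, 6, 5, 7, 5, 5, 3, 1, 3]
Step 2: Midrank |d_i| (ties get averaged ranks).
ranks: |8|->9, |6|->7, |5|->5, |7|->8, |5|->5, |5|->5, |3|->2.5, |1|->1, |3|->2.5
Step 3: Attach original signs; sum ranks with positive sign and with negative sign.
W+ = 5 + 2.5 = 7.5
W- = 9 + 7 + 5 + 8 + 5 + 1 + 2.5 = 37.5
(Check: W+ + W- = 45 should equal n(n+1)/2 = 45.)
Step 4: Test statistic W = min(W+, W-) = 7.5.
Step 5: Ties in |d|, so use the tie-corrected normal approximation.
        E[W] = n(n+1)/4 = 9*10/4 = 22.5.
        Tie groups: |d|=3 (t=2), |d|=5 (t=3); sum(t^3 - t) = 30.
        Var[W] = n(n+1)(2n+1)/24 - sum(t^3-t)/48 = 1710/24 - 30/48 = 70.625.
        z = (W - E[W]) / sqrt(Var[W]) = (7.5 - 22.5) / 8.4039 = -1.7849.
        Two-sided p = 2*Phi(z) = 0.074279.
Step 6: alpha = 0.1. reject H0.

W+ = 7.5, W- = 37.5, W = min = 7.5, p = 0.074279, reject H0.


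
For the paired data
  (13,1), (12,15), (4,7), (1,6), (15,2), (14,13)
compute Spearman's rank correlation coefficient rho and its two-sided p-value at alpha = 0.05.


Step 1: Rank x and y separately (midranks; no ties here).
rank(x): 13->4, 12->3, 4->2, 1->1, 15->6, 14->5
rank(y): 1->1, 15->6, 7->4, 6->3, 2->2, 13->5
Step 2: d_i = R_x(i) - R_y(i); compute d_i^2.
  (4-1)^2=9, (3-6)^2=9, (2-4)^2=4, (1-3)^2=4, (6-2)^2=16, (5-5)^2=0
sum(d^2) = 42.
Step 3: rho = 1 - 6*42 / (6*(6^2 - 1)) = 1 - 252/210 = -0.200000.
Step 4: Under H0, t = rho * sqrt((n-2)/(1-rho^2)) = -0.4082 ~ t(4).
Step 5: Two-sided p-value from the t-distribution with 4 df = 0.704000.
Step 6: alpha = 0.05. fail to reject H0.

rho = -0.2000, p = 0.704000, fail to reject H0 at alpha = 0.05.


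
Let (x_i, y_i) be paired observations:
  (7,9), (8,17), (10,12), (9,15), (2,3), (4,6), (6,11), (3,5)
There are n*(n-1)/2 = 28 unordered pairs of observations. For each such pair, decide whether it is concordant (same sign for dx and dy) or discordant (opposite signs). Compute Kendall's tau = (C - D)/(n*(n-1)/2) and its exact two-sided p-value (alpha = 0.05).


Step 1: Enumerate the 28 unordered pairs (i,j) with i<j and classify each by sign(x_j-x_i) * sign(y_j-y_i).
  (1,2):dx=+1,dy=+8->C; (1,3):dx=+3,dy=+3->C; (1,4):dx=+2,dy=+6->C; (1,5):dx=-5,dy=-6->C
  (1,6):dx=-3,dy=-3->C; (1,7):dx=-1,dy=+2->D; (1,8):dx=-4,dy=-4->C; (2,3):dx=+2,dy=-5->D
  (2,4):dx=+1,dy=-2->D; (2,5):dx=-6,dy=-14->C; (2,6):dx=-4,dy=-11->C; (2,7):dx=-2,dy=-6->C
  (2,8):dx=-5,dy=-12->C; (3,4):dx=-1,dy=+3->D; (3,5):dx=-8,dy=-9->C; (3,6):dx=-6,dy=-6->C
  (3,7):dx=-4,dy=-1->C; (3,8):dx=-7,dy=-7->C; (4,5):dx=-7,dy=-12->C; (4,6):dx=-5,dy=-9->C
  (4,7):dx=-3,dy=-4->C; (4,8):dx=-6,dy=-10->C; (5,6):dx=+2,dy=+3->C; (5,7):dx=+4,dy=+8->C
  (5,8):dx=+1,dy=+2->C; (6,7):dx=+2,dy=+5->C; (6,8):dx=-1,dy=-1->C; (7,8):dx=-3,dy=-6->C
Step 2: C = 24, D = 4, total pairs = 28.
Step 3: tau = (C - D)/(n(n-1)/2) = (24 - 4)/28 = 0.714286.
Step 4: Exact two-sided p-value (enumerate n! = 40320 permutations of y under H0): p = 0.014137.
Step 5: alpha = 0.05. reject H0.

tau_b = 0.7143 (C=24, D=4), p = 0.014137, reject H0.


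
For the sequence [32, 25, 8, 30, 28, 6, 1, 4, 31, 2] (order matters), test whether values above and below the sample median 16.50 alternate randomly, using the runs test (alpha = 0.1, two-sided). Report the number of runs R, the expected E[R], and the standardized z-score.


Step 1: Compute median = 16.50; label A = above, B = below.
Labels in order: AABAABBBAB  (n_A = 5, n_B = 5)
Step 2: Count runs R = 6.
Step 3: Under H0 (random ordering), E[R] = 2*n_A*n_B/(n_A+n_B) + 1 = 2*5*5/10 + 1 = 6.0000.
        Var[R] = 2*n_A*n_B*(2*n_A*n_B - n_A - n_B) / ((n_A+n_B)^2 * (n_A+n_B-1)) = 2000/900 = 2.2222.
        SD[R] = 1.4907.
Step 4: R = E[R], so z = 0 with no continuity correction.
Step 5: Two-sided p-value via normal approximation = 2*(1 - Phi(|z|)) = 1.000000.
Step 6: alpha = 0.1. fail to reject H0.

R = 6, z = 0.0000, p = 1.000000, fail to reject H0.


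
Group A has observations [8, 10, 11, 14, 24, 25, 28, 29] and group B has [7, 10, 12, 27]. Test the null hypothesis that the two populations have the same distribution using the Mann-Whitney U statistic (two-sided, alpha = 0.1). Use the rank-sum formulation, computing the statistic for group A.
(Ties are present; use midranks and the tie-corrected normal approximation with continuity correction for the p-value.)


Step 1: Combine and sort all 12 observations; assign midranks.
sorted (value, group): (7,Y), (8,X), (10,X), (10,Y), (11,X), (12,Y), (14,X), (24,X), (25,X), (27,Y), (28,X), (29,X)
ranks: 7->1, 8->2, 10->3.5, 10->3.5, 11->5, 12->6, 14->7, 24->8, 25->9, 27->10, 28->11, 29->12
Step 2: Rank sum for X: R1 = 2 + 3.5 + 5 + 7 + 8 + 9 + 11 + 12 = 57.5.
Step 3: U_X = R1 - n1(n1+1)/2 = 57.5 - 8*9/2 = 57.5 - 36 = 21.5.
       U_Y = n1*n2 - U_X = 32 - 21.5 = 10.5.
Step 4: Ties are present, so use the tie-corrected normal approximation (with continuity correction) for the p-value.
Step 5: p-value = 0.394938; compare to alpha = 0.1. fail to reject H0.

U_X = 21.5, p = 0.394938, fail to reject H0 at alpha = 0.1.


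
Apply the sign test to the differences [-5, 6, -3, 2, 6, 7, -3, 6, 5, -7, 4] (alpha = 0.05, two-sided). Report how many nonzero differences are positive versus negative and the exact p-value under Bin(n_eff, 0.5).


Step 1: Discard zero differences. Original n = 11; n_eff = number of nonzero differences = 11.
Nonzero differences (with sign): -5, +6, -3, +2, +6, +7, -3, +6, +5, -7, +4
Step 2: Count signs: positive = 7, negative = 4.
Step 3: Under H0: P(positive) = 0.5, so the number of positives S ~ Bin(11, 0.5).
Step 4: Two-sided exact p-value = sum of Bin(11,0.5) probabilities at or below the observed probability = 0.548828.
Step 5: alpha = 0.05. fail to reject H0.

n_eff = 11, pos = 7, neg = 4, p = 0.548828, fail to reject H0.


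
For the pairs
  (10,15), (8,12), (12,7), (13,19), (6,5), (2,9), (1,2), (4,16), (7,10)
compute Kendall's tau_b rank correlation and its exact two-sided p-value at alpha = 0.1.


Step 1: Enumerate the 36 unordered pairs (i,j) with i<j and classify each by sign(x_j-x_i) * sign(y_j-y_i).
  (1,2):dx=-2,dy=-3->C; (1,3):dx=+2,dy=-8->D; (1,4):dx=+3,dy=+4->C; (1,5):dx=-4,dy=-10->C
  (1,6):dx=-8,dy=-6->C; (1,7):dx=-9,dy=-13->C; (1,8):dx=-6,dy=+1->D; (1,9):dx=-3,dy=-5->C
  (2,3):dx=+4,dy=-5->D; (2,4):dx=+5,dy=+7->C; (2,5):dx=-2,dy=-7->C; (2,6):dx=-6,dy=-3->C
  (2,7):dx=-7,dy=-10->C; (2,8):dx=-4,dy=+4->D; (2,9):dx=-1,dy=-2->C; (3,4):dx=+1,dy=+12->C
  (3,5):dx=-6,dy=-2->C; (3,6):dx=-10,dy=+2->D; (3,7):dx=-11,dy=-5->C; (3,8):dx=-8,dy=+9->D
  (3,9):dx=-5,dy=+3->D; (4,5):dx=-7,dy=-14->C; (4,6):dx=-11,dy=-10->C; (4,7):dx=-12,dy=-17->C
  (4,8):dx=-9,dy=-3->C; (4,9):dx=-6,dy=-9->C; (5,6):dx=-4,dy=+4->D; (5,7):dx=-5,dy=-3->C
  (5,8):dx=-2,dy=+11->D; (5,9):dx=+1,dy=+5->C; (6,7):dx=-1,dy=-7->C; (6,8):dx=+2,dy=+7->C
  (6,9):dx=+5,dy=+1->C; (7,8):dx=+3,dy=+14->C; (7,9):dx=+6,dy=+8->C; (8,9):dx=+3,dy=-6->D
Step 2: C = 26, D = 10, total pairs = 36.
Step 3: tau = (C - D)/(n(n-1)/2) = (26 - 10)/36 = 0.444444.
Step 4: Exact two-sided p-value (enumerate n! = 362880 permutations of y under H0): p = 0.119439.
Step 5: alpha = 0.1. fail to reject H0.

tau_b = 0.4444 (C=26, D=10), p = 0.119439, fail to reject H0.


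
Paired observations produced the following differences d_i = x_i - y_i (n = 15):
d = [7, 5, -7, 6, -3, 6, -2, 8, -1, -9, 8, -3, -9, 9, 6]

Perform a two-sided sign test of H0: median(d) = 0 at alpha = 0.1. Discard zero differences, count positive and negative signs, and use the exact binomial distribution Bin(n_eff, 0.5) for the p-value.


Step 1: Discard zero differences. Original n = 15; n_eff = number of nonzero differences = 15.
Nonzero differences (with sign): +7, +5, -7, +6, -3, +6, -2, +8, -1, -9, +8, -3, -9, +9, +6
Step 2: Count signs: positive = 8, negative = 7.
Step 3: Under H0: P(positive) = 0.5, so the number of positives S ~ Bin(15, 0.5).
Step 4: Two-sided exact p-value = sum of Bin(15,0.5) probabilities at or below the observed probability = 1.000000.
Step 5: alpha = 0.1. fail to reject H0.

n_eff = 15, pos = 8, neg = 7, p = 1.000000, fail to reject H0.


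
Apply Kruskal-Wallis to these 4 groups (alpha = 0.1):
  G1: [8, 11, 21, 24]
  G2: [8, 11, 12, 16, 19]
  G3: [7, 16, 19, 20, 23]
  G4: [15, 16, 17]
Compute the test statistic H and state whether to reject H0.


Step 1: Combine all N = 17 observations and assign midranks.
sorted (value, group, rank): (7,G3,1), (8,G1,2.5), (8,G2,2.5), (11,G1,4.5), (11,G2,4.5), (12,G2,6), (15,G4,7), (16,G2,9), (16,G3,9), (16,G4,9), (17,G4,11), (19,G2,12.5), (19,G3,12.5), (20,G3,14), (21,G1,15), (23,G3,16), (24,G1,17)
Step 2: Sum ranks within each group.
R_1 = 39 (n_1 = 4)
R_2 = 34.5 (n_2 = 5)
R_3 = 52.5 (n_3 = 5)
R_4 = 27 (n_4 = 3)
Step 3: H = 12/(N(N+1)) * sum(R_i^2/n_i) - 3(N+1)
     = 12/(17*18) * (39^2/4 + 34.5^2/5 + 52.5^2/5 + 27^2/3) - 3*18
     = 0.039216 * 1412.55 - 54
     = 1.394118.
Step 4: Ties present; correction factor C = 1 - 42/(17^3 - 17) = 0.991422. Corrected H = 1.394118 / 0.991422 = 1.406180.
Step 5: Under H0, H ~ chi^2(3); p-value = 0.704087.
Step 6: alpha = 0.1. fail to reject H0.

H = 1.4062, df = 3, p = 0.704087, fail to reject H0.


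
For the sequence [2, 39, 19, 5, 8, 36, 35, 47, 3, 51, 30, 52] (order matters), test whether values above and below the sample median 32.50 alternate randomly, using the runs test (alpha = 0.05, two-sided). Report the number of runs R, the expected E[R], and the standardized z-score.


Step 1: Compute median = 32.50; label A = above, B = below.
Labels in order: BABBBAAABABA  (n_A = 6, n_B = 6)
Step 2: Count runs R = 8.
Step 3: Under H0 (random ordering), E[R] = 2*n_A*n_B/(n_A+n_B) + 1 = 2*6*6/12 + 1 = 7.0000.
        Var[R] = 2*n_A*n_B*(2*n_A*n_B - n_A - n_B) / ((n_A+n_B)^2 * (n_A+n_B-1)) = 4320/1584 = 2.7273.
        SD[R] = 1.6514.
Step 4: Continuity-corrected z = (R - 0.5 - E[R]) / SD[R] = (8 - 0.5 - 7.0000) / 1.6514 = 0.3028.
Step 5: Two-sided p-value via normal approximation = 2*(1 - Phi(|z|)) = 0.762069.
Step 6: alpha = 0.05. fail to reject H0.

R = 8, z = 0.3028, p = 0.762069, fail to reject H0.


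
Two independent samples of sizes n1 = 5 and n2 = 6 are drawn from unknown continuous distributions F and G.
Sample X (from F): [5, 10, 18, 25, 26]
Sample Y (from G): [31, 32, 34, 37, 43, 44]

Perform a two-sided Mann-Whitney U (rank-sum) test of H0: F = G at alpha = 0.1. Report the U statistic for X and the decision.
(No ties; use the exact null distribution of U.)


Step 1: Combine and sort all 11 observations; assign midranks.
sorted (value, group): (5,X), (10,X), (18,X), (25,X), (26,X), (31,Y), (32,Y), (34,Y), (37,Y), (43,Y), (44,Y)
ranks: 5->1, 10->2, 18->3, 25->4, 26->5, 31->6, 32->7, 34->8, 37->9, 43->10, 44->11
Step 2: Rank sum for X: R1 = 1 + 2 + 3 + 4 + 5 = 15.
Step 3: U_X = R1 - n1(n1+1)/2 = 15 - 5*6/2 = 15 - 15 = 0.
       U_Y = n1*n2 - U_X = 30 - 0 = 30.
Step 4: No ties, so the exact null distribution of U (based on enumerating the C(11,5) = 462 equally likely rank assignments) gives the two-sided p-value.
Step 5: p-value = 0.004329; compare to alpha = 0.1. reject H0.

U_X = 0, p = 0.004329, reject H0 at alpha = 0.1.


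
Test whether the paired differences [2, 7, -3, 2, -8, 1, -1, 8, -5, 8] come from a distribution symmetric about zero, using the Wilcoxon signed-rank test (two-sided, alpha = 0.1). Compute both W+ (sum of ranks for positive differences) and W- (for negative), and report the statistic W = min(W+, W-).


Step 1: Drop any zero differences (none here) and take |d_i|.
|d| = [2, 7, 3, 2, 8, 1, 1, 8, 5, 8]
Step 2: Midrank |d_i| (ties get averaged ranks).
ranks: |2|->3.5, |7|->7, |3|->5, |2|->3.5, |8|->9, |1|->1.5, |1|->1.5, |8|->9, |5|->6, |8|->9
Step 3: Attach original signs; sum ranks with positive sign and with negative sign.
W+ = 3.5 + 7 + 3.5 + 1.5 + 9 + 9 = 33.5
W- = 5 + 9 + 1.5 + 6 = 21.5
(Check: W+ + W- = 55 should equal n(n+1)/2 = 55.)
Step 4: Test statistic W = min(W+, W-) = 21.5.
Step 5: Ties in |d|, so use the tie-corrected normal approximation.
        E[W] = n(n+1)/4 = 10*11/4 = 27.5.
        Tie groups: |d|=1 (t=2), |d|=2 (t=2), |d|=8 (t=3); sum(t^3 - t) = 36.
        Var[W] = n(n+1)(2n+1)/24 - sum(t^3-t)/48 = 2310/24 - 36/48 = 95.5.
        z = (W - E[W]) / sqrt(Var[W]) = (21.5 - 27.5) / 9.7724 = -0.6140.
        Two-sided p = 2*Phi(z) = 0.539233.
Step 6: alpha = 0.1. fail to reject H0.

W+ = 33.5, W- = 21.5, W = min = 21.5, p = 0.539233, fail to reject H0.


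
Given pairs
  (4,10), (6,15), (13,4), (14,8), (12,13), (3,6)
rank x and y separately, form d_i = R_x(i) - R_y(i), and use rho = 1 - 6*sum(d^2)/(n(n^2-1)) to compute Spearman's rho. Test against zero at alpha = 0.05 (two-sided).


Step 1: Rank x and y separately (midranks; no ties here).
rank(x): 4->2, 6->3, 13->5, 14->6, 12->4, 3->1
rank(y): 10->4, 15->6, 4->1, 8->3, 13->5, 6->2
Step 2: d_i = R_x(i) - R_y(i); compute d_i^2.
  (2-4)^2=4, (3-6)^2=9, (5-1)^2=16, (6-3)^2=9, (4-5)^2=1, (1-2)^2=1
sum(d^2) = 40.
Step 3: rho = 1 - 6*40 / (6*(6^2 - 1)) = 1 - 240/210 = -0.142857.
Step 4: Under H0, t = rho * sqrt((n-2)/(1-rho^2)) = -0.2887 ~ t(4).
Step 5: Two-sided p-value from the t-distribution with 4 df = 0.787172.
Step 6: alpha = 0.05. fail to reject H0.

rho = -0.1429, p = 0.787172, fail to reject H0 at alpha = 0.05.


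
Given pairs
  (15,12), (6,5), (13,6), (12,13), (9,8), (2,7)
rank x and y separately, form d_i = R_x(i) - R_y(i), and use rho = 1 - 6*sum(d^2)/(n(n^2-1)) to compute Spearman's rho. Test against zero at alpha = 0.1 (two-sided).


Step 1: Rank x and y separately (midranks; no ties here).
rank(x): 15->6, 6->2, 13->5, 12->4, 9->3, 2->1
rank(y): 12->5, 5->1, 6->2, 13->6, 8->4, 7->3
Step 2: d_i = R_x(i) - R_y(i); compute d_i^2.
  (6-5)^2=1, (2-1)^2=1, (5-2)^2=9, (4-6)^2=4, (3-4)^2=1, (1-3)^2=4
sum(d^2) = 20.
Step 3: rho = 1 - 6*20 / (6*(6^2 - 1)) = 1 - 120/210 = 0.428571.
Step 4: Under H0, t = rho * sqrt((n-2)/(1-rho^2)) = 0.9487 ~ t(4).
Step 5: Two-sided p-value from the t-distribution with 4 df = 0.396501.
Step 6: alpha = 0.1. fail to reject H0.

rho = 0.4286, p = 0.396501, fail to reject H0 at alpha = 0.1.


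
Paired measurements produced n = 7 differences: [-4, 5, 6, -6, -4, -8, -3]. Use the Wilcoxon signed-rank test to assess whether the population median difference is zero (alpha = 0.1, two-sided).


Step 1: Drop any zero differences (none here) and take |d_i|.
|d| = [4, 5, 6, 6, 4, 8, 3]
Step 2: Midrank |d_i| (ties get averaged ranks).
ranks: |4|->2.5, |5|->4, |6|->5.5, |6|->5.5, |4|->2.5, |8|->7, |3|->1
Step 3: Attach original signs; sum ranks with positive sign and with negative sign.
W+ = 4 + 5.5 = 9.5
W- = 2.5 + 5.5 + 2.5 + 7 + 1 = 18.5
(Check: W+ + W- = 28 should equal n(n+1)/2 = 28.)
Step 4: Test statistic W = min(W+, W-) = 9.5.
Step 5: Ties in |d|, so use the tie-corrected normal approximation.
        E[W] = n(n+1)/4 = 7*8/4 = 14.
        Tie groups: |d|=4 (t=2), |d|=6 (t=2); sum(t^3 - t) = 12.
        Var[W] = n(n+1)(2n+1)/24 - sum(t^3-t)/48 = 840/24 - 12/48 = 34.75.
        z = (W - E[W]) / sqrt(Var[W]) = (9.5 - 14) / 5.8949 = -0.7634.
        Two-sided p = 2*Phi(z) = 0.445243.
Step 6: alpha = 0.1. fail to reject H0.

W+ = 9.5, W- = 18.5, W = min = 9.5, p = 0.445243, fail to reject H0.


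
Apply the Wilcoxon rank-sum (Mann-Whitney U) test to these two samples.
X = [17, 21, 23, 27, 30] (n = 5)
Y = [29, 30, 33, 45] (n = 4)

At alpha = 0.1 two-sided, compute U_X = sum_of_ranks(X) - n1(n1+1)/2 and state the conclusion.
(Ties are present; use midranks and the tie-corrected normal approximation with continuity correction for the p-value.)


Step 1: Combine and sort all 9 observations; assign midranks.
sorted (value, group): (17,X), (21,X), (23,X), (27,X), (29,Y), (30,X), (30,Y), (33,Y), (45,Y)
ranks: 17->1, 21->2, 23->3, 27->4, 29->5, 30->6.5, 30->6.5, 33->8, 45->9
Step 2: Rank sum for X: R1 = 1 + 2 + 3 + 4 + 6.5 = 16.5.
Step 3: U_X = R1 - n1(n1+1)/2 = 16.5 - 5*6/2 = 16.5 - 15 = 1.5.
       U_Y = n1*n2 - U_X = 20 - 1.5 = 18.5.
Step 4: Ties are present, so use the tie-corrected normal approximation (with continuity correction) for the p-value.
Step 5: p-value = 0.049090; compare to alpha = 0.1. reject H0.

U_X = 1.5, p = 0.049090, reject H0 at alpha = 0.1.


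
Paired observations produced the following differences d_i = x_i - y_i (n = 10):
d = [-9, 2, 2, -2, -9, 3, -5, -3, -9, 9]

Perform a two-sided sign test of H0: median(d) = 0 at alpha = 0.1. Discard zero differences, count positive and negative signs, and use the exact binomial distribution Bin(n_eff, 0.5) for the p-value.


Step 1: Discard zero differences. Original n = 10; n_eff = number of nonzero differences = 10.
Nonzero differences (with sign): -9, +2, +2, -2, -9, +3, -5, -3, -9, +9
Step 2: Count signs: positive = 4, negative = 6.
Step 3: Under H0: P(positive) = 0.5, so the number of positives S ~ Bin(10, 0.5).
Step 4: Two-sided exact p-value = sum of Bin(10,0.5) probabilities at or below the observed probability = 0.753906.
Step 5: alpha = 0.1. fail to reject H0.

n_eff = 10, pos = 4, neg = 6, p = 0.753906, fail to reject H0.


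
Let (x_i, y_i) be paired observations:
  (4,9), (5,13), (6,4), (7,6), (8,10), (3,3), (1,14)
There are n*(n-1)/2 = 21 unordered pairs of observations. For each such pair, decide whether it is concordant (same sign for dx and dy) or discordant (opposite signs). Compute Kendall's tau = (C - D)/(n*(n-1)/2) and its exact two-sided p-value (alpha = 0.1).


Step 1: Enumerate the 21 unordered pairs (i,j) with i<j and classify each by sign(x_j-x_i) * sign(y_j-y_i).
  (1,2):dx=+1,dy=+4->C; (1,3):dx=+2,dy=-5->D; (1,4):dx=+3,dy=-3->D; (1,5):dx=+4,dy=+1->C
  (1,6):dx=-1,dy=-6->C; (1,7):dx=-3,dy=+5->D; (2,3):dx=+1,dy=-9->D; (2,4):dx=+2,dy=-7->D
  (2,5):dx=+3,dy=-3->D; (2,6):dx=-2,dy=-10->C; (2,7):dx=-4,dy=+1->D; (3,4):dx=+1,dy=+2->C
  (3,5):dx=+2,dy=+6->C; (3,6):dx=-3,dy=-1->C; (3,7):dx=-5,dy=+10->D; (4,5):dx=+1,dy=+4->C
  (4,6):dx=-4,dy=-3->C; (4,7):dx=-6,dy=+8->D; (5,6):dx=-5,dy=-7->C; (5,7):dx=-7,dy=+4->D
  (6,7):dx=-2,dy=+11->D
Step 2: C = 10, D = 11, total pairs = 21.
Step 3: tau = (C - D)/(n(n-1)/2) = (10 - 11)/21 = -0.047619.
Step 4: Exact two-sided p-value (enumerate n! = 5040 permutations of y under H0): p = 1.000000.
Step 5: alpha = 0.1. fail to reject H0.

tau_b = -0.0476 (C=10, D=11), p = 1.000000, fail to reject H0.


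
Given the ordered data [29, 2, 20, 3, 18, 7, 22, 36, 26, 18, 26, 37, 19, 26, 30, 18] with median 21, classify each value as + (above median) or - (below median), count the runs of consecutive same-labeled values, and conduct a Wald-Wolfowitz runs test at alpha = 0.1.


Step 1: Compute median = 21; label A = above, B = below.
Labels in order: ABBBBBAAABAABAAB  (n_A = 8, n_B = 8)
Step 2: Count runs R = 8.
Step 3: Under H0 (random ordering), E[R] = 2*n_A*n_B/(n_A+n_B) + 1 = 2*8*8/16 + 1 = 9.0000.
        Var[R] = 2*n_A*n_B*(2*n_A*n_B - n_A - n_B) / ((n_A+n_B)^2 * (n_A+n_B-1)) = 14336/3840 = 3.7333.
        SD[R] = 1.9322.
Step 4: Continuity-corrected z = (R + 0.5 - E[R]) / SD[R] = (8 + 0.5 - 9.0000) / 1.9322 = -0.2588.
Step 5: Two-sided p-value via normal approximation = 2*(1 - Phi(|z|)) = 0.795809.
Step 6: alpha = 0.1. fail to reject H0.

R = 8, z = -0.2588, p = 0.795809, fail to reject H0.


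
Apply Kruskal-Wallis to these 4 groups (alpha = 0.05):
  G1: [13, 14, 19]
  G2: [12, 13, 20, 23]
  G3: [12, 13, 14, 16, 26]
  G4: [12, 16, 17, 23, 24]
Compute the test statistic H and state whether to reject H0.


Step 1: Combine all N = 17 observations and assign midranks.
sorted (value, group, rank): (12,G2,2), (12,G3,2), (12,G4,2), (13,G1,5), (13,G2,5), (13,G3,5), (14,G1,7.5), (14,G3,7.5), (16,G3,9.5), (16,G4,9.5), (17,G4,11), (19,G1,12), (20,G2,13), (23,G2,14.5), (23,G4,14.5), (24,G4,16), (26,G3,17)
Step 2: Sum ranks within each group.
R_1 = 24.5 (n_1 = 3)
R_2 = 34.5 (n_2 = 4)
R_3 = 41 (n_3 = 5)
R_4 = 53 (n_4 = 5)
Step 3: H = 12/(N(N+1)) * sum(R_i^2/n_i) - 3(N+1)
     = 12/(17*18) * (24.5^2/3 + 34.5^2/4 + 41^2/5 + 53^2/5) - 3*18
     = 0.039216 * 1395.65 - 54
     = 0.731209.
Step 4: Ties present; correction factor C = 1 - 66/(17^3 - 17) = 0.986520. Corrected H = 0.731209 / 0.986520 = 0.741201.
Step 5: Under H0, H ~ chi^2(3); p-value = 0.863473.
Step 6: alpha = 0.05. fail to reject H0.

H = 0.7412, df = 3, p = 0.863473, fail to reject H0.


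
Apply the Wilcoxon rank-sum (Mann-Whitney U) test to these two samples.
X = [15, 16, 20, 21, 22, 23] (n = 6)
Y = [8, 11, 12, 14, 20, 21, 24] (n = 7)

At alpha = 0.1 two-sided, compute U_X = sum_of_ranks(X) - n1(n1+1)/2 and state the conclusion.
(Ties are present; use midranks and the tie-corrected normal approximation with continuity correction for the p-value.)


Step 1: Combine and sort all 13 observations; assign midranks.
sorted (value, group): (8,Y), (11,Y), (12,Y), (14,Y), (15,X), (16,X), (20,X), (20,Y), (21,X), (21,Y), (22,X), (23,X), (24,Y)
ranks: 8->1, 11->2, 12->3, 14->4, 15->5, 16->6, 20->7.5, 20->7.5, 21->9.5, 21->9.5, 22->11, 23->12, 24->13
Step 2: Rank sum for X: R1 = 5 + 6 + 7.5 + 9.5 + 11 + 12 = 51.
Step 3: U_X = R1 - n1(n1+1)/2 = 51 - 6*7/2 = 51 - 21 = 30.
       U_Y = n1*n2 - U_X = 42 - 30 = 12.
Step 4: Ties are present, so use the tie-corrected normal approximation (with continuity correction) for the p-value.
Step 5: p-value = 0.223363; compare to alpha = 0.1. fail to reject H0.

U_X = 30, p = 0.223363, fail to reject H0 at alpha = 0.1.


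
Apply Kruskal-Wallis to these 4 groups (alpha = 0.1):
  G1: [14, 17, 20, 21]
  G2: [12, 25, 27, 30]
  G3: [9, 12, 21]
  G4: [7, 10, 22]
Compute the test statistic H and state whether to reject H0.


Step 1: Combine all N = 14 observations and assign midranks.
sorted (value, group, rank): (7,G4,1), (9,G3,2), (10,G4,3), (12,G2,4.5), (12,G3,4.5), (14,G1,6), (17,G1,7), (20,G1,8), (21,G1,9.5), (21,G3,9.5), (22,G4,11), (25,G2,12), (27,G2,13), (30,G2,14)
Step 2: Sum ranks within each group.
R_1 = 30.5 (n_1 = 4)
R_2 = 43.5 (n_2 = 4)
R_3 = 16 (n_3 = 3)
R_4 = 15 (n_4 = 3)
Step 3: H = 12/(N(N+1)) * sum(R_i^2/n_i) - 3(N+1)
     = 12/(14*15) * (30.5^2/4 + 43.5^2/4 + 16^2/3 + 15^2/3) - 3*15
     = 0.057143 * 865.958 - 45
     = 4.483333.
Step 4: Ties present; correction factor C = 1 - 12/(14^3 - 14) = 0.995604. Corrected H = 4.483333 / 0.995604 = 4.503127.
Step 5: Under H0, H ~ chi^2(3); p-value = 0.212012.
Step 6: alpha = 0.1. fail to reject H0.

H = 4.5031, df = 3, p = 0.212012, fail to reject H0.


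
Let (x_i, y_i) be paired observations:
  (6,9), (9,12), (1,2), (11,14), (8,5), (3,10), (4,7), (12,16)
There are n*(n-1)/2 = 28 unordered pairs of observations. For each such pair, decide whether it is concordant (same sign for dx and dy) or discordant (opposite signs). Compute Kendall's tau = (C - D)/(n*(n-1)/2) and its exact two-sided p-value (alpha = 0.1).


Step 1: Enumerate the 28 unordered pairs (i,j) with i<j and classify each by sign(x_j-x_i) * sign(y_j-y_i).
  (1,2):dx=+3,dy=+3->C; (1,3):dx=-5,dy=-7->C; (1,4):dx=+5,dy=+5->C; (1,5):dx=+2,dy=-4->D
  (1,6):dx=-3,dy=+1->D; (1,7):dx=-2,dy=-2->C; (1,8):dx=+6,dy=+7->C; (2,3):dx=-8,dy=-10->C
  (2,4):dx=+2,dy=+2->C; (2,5):dx=-1,dy=-7->C; (2,6):dx=-6,dy=-2->C; (2,7):dx=-5,dy=-5->C
  (2,8):dx=+3,dy=+4->C; (3,4):dx=+10,dy=+12->C; (3,5):dx=+7,dy=+3->C; (3,6):dx=+2,dy=+8->C
  (3,7):dx=+3,dy=+5->C; (3,8):dx=+11,dy=+14->C; (4,5):dx=-3,dy=-9->C; (4,6):dx=-8,dy=-4->C
  (4,7):dx=-7,dy=-7->C; (4,8):dx=+1,dy=+2->C; (5,6):dx=-5,dy=+5->D; (5,7):dx=-4,dy=+2->D
  (5,8):dx=+4,dy=+11->C; (6,7):dx=+1,dy=-3->D; (6,8):dx=+9,dy=+6->C; (7,8):dx=+8,dy=+9->C
Step 2: C = 23, D = 5, total pairs = 28.
Step 3: tau = (C - D)/(n(n-1)/2) = (23 - 5)/28 = 0.642857.
Step 4: Exact two-sided p-value (enumerate n! = 40320 permutations of y under H0): p = 0.031151.
Step 5: alpha = 0.1. reject H0.

tau_b = 0.6429 (C=23, D=5), p = 0.031151, reject H0.


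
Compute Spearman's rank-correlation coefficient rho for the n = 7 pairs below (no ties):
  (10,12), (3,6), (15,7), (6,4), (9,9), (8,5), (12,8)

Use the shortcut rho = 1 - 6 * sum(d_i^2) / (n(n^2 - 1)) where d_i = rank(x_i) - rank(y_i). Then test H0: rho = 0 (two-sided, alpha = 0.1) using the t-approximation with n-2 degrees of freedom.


Step 1: Rank x and y separately (midranks; no ties here).
rank(x): 10->5, 3->1, 15->7, 6->2, 9->4, 8->3, 12->6
rank(y): 12->7, 6->3, 7->4, 4->1, 9->6, 5->2, 8->5
Step 2: d_i = R_x(i) - R_y(i); compute d_i^2.
  (5-7)^2=4, (1-3)^2=4, (7-4)^2=9, (2-1)^2=1, (4-6)^2=4, (3-2)^2=1, (6-5)^2=1
sum(d^2) = 24.
Step 3: rho = 1 - 6*24 / (7*(7^2 - 1)) = 1 - 144/336 = 0.571429.
Step 4: Under H0, t = rho * sqrt((n-2)/(1-rho^2)) = 1.5570 ~ t(5).
Step 5: Two-sided p-value from the t-distribution with 5 df = 0.180202.
Step 6: alpha = 0.1. fail to reject H0.

rho = 0.5714, p = 0.180202, fail to reject H0 at alpha = 0.1.


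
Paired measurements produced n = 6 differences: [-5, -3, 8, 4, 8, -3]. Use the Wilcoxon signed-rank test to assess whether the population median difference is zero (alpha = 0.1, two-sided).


Step 1: Drop any zero differences (none here) and take |d_i|.
|d| = [5, 3, 8, 4, 8, 3]
Step 2: Midrank |d_i| (ties get averaged ranks).
ranks: |5|->4, |3|->1.5, |8|->5.5, |4|->3, |8|->5.5, |3|->1.5
Step 3: Attach original signs; sum ranks with positive sign and with negative sign.
W+ = 5.5 + 3 + 5.5 = 14
W- = 4 + 1.5 + 1.5 = 7
(Check: W+ + W- = 21 should equal n(n+1)/2 = 21.)
Step 4: Test statistic W = min(W+, W-) = 7.
Step 5: Ties in |d|, so use the tie-corrected normal approximation.
        E[W] = n(n+1)/4 = 6*7/4 = 10.5.
        Tie groups: |d|=3 (t=2), |d|=8 (t=2); sum(t^3 - t) = 12.
        Var[W] = n(n+1)(2n+1)/24 - sum(t^3-t)/48 = 546/24 - 12/48 = 22.5.
        z = (W - E[W]) / sqrt(Var[W]) = (7 - 10.5) / 4.7434 = -0.7379.
        Two-sided p = 2*Phi(z) = 0.460597.
Step 6: alpha = 0.1. fail to reject H0.

W+ = 14, W- = 7, W = min = 7, p = 0.460597, fail to reject H0.


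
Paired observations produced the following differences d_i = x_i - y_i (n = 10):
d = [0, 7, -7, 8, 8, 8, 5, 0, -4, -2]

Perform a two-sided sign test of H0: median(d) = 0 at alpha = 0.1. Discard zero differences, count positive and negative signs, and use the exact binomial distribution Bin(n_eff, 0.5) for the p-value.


Step 1: Discard zero differences. Original n = 10; n_eff = number of nonzero differences = 8.
Nonzero differences (with sign): +7, -7, +8, +8, +8, +5, -4, -2
Step 2: Count signs: positive = 5, negative = 3.
Step 3: Under H0: P(positive) = 0.5, so the number of positives S ~ Bin(8, 0.5).
Step 4: Two-sided exact p-value = sum of Bin(8,0.5) probabilities at or below the observed probability = 0.726562.
Step 5: alpha = 0.1. fail to reject H0.

n_eff = 8, pos = 5, neg = 3, p = 0.726562, fail to reject H0.


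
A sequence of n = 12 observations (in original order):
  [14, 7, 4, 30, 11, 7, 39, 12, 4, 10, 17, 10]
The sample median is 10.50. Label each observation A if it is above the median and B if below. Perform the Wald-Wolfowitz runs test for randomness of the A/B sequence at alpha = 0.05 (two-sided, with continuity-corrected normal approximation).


Step 1: Compute median = 10.50; label A = above, B = below.
Labels in order: ABBAABAABBAB  (n_A = 6, n_B = 6)
Step 2: Count runs R = 8.
Step 3: Under H0 (random ordering), E[R] = 2*n_A*n_B/(n_A+n_B) + 1 = 2*6*6/12 + 1 = 7.0000.
        Var[R] = 2*n_A*n_B*(2*n_A*n_B - n_A - n_B) / ((n_A+n_B)^2 * (n_A+n_B-1)) = 4320/1584 = 2.7273.
        SD[R] = 1.6514.
Step 4: Continuity-corrected z = (R - 0.5 - E[R]) / SD[R] = (8 - 0.5 - 7.0000) / 1.6514 = 0.3028.
Step 5: Two-sided p-value via normal approximation = 2*(1 - Phi(|z|)) = 0.762069.
Step 6: alpha = 0.05. fail to reject H0.

R = 8, z = 0.3028, p = 0.762069, fail to reject H0.


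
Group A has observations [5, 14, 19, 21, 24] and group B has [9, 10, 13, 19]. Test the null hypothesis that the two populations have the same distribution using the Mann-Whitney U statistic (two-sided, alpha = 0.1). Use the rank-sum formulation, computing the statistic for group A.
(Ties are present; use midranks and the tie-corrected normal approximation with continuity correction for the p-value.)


Step 1: Combine and sort all 9 observations; assign midranks.
sorted (value, group): (5,X), (9,Y), (10,Y), (13,Y), (14,X), (19,X), (19,Y), (21,X), (24,X)
ranks: 5->1, 9->2, 10->3, 13->4, 14->5, 19->6.5, 19->6.5, 21->8, 24->9
Step 2: Rank sum for X: R1 = 1 + 5 + 6.5 + 8 + 9 = 29.5.
Step 3: U_X = R1 - n1(n1+1)/2 = 29.5 - 5*6/2 = 29.5 - 15 = 14.5.
       U_Y = n1*n2 - U_X = 20 - 14.5 = 5.5.
Step 4: Ties are present, so use the tie-corrected normal approximation (with continuity correction) for the p-value.
Step 5: p-value = 0.325163; compare to alpha = 0.1. fail to reject H0.

U_X = 14.5, p = 0.325163, fail to reject H0 at alpha = 0.1.


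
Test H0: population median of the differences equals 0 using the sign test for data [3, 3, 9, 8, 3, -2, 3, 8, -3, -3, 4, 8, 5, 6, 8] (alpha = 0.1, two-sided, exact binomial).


Step 1: Discard zero differences. Original n = 15; n_eff = number of nonzero differences = 15.
Nonzero differences (with sign): +3, +3, +9, +8, +3, -2, +3, +8, -3, -3, +4, +8, +5, +6, +8
Step 2: Count signs: positive = 12, negative = 3.
Step 3: Under H0: P(positive) = 0.5, so the number of positives S ~ Bin(15, 0.5).
Step 4: Two-sided exact p-value = sum of Bin(15,0.5) probabilities at or below the observed probability = 0.035156.
Step 5: alpha = 0.1. reject H0.

n_eff = 15, pos = 12, neg = 3, p = 0.035156, reject H0.


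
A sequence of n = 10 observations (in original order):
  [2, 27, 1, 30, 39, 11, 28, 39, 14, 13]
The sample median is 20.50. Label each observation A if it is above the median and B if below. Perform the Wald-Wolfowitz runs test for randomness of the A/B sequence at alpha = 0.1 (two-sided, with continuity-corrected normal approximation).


Step 1: Compute median = 20.50; label A = above, B = below.
Labels in order: BABAABAABB  (n_A = 5, n_B = 5)
Step 2: Count runs R = 7.
Step 3: Under H0 (random ordering), E[R] = 2*n_A*n_B/(n_A+n_B) + 1 = 2*5*5/10 + 1 = 6.0000.
        Var[R] = 2*n_A*n_B*(2*n_A*n_B - n_A - n_B) / ((n_A+n_B)^2 * (n_A+n_B-1)) = 2000/900 = 2.2222.
        SD[R] = 1.4907.
Step 4: Continuity-corrected z = (R - 0.5 - E[R]) / SD[R] = (7 - 0.5 - 6.0000) / 1.4907 = 0.3354.
Step 5: Two-sided p-value via normal approximation = 2*(1 - Phi(|z|)) = 0.737316.
Step 6: alpha = 0.1. fail to reject H0.

R = 7, z = 0.3354, p = 0.737316, fail to reject H0.


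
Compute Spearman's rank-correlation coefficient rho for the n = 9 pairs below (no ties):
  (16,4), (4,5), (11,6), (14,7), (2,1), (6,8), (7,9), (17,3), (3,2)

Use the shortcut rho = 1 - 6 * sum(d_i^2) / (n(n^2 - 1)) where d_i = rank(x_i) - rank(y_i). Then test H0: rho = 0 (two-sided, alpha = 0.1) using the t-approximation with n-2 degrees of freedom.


Step 1: Rank x and y separately (midranks; no ties here).
rank(x): 16->8, 4->3, 11->6, 14->7, 2->1, 6->4, 7->5, 17->9, 3->2
rank(y): 4->4, 5->5, 6->6, 7->7, 1->1, 8->8, 9->9, 3->3, 2->2
Step 2: d_i = R_x(i) - R_y(i); compute d_i^2.
  (8-4)^2=16, (3-5)^2=4, (6-6)^2=0, (7-7)^2=0, (1-1)^2=0, (4-8)^2=16, (5-9)^2=16, (9-3)^2=36, (2-2)^2=0
sum(d^2) = 88.
Step 3: rho = 1 - 6*88 / (9*(9^2 - 1)) = 1 - 528/720 = 0.266667.
Step 4: Under H0, t = rho * sqrt((n-2)/(1-rho^2)) = 0.7320 ~ t(7).
Step 5: Two-sided p-value from the t-distribution with 7 df = 0.487922.
Step 6: alpha = 0.1. fail to reject H0.

rho = 0.2667, p = 0.487922, fail to reject H0 at alpha = 0.1.


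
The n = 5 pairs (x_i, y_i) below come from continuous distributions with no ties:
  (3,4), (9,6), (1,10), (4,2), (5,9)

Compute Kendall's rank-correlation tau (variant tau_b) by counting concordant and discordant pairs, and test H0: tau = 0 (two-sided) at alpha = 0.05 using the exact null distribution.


Step 1: Enumerate the 10 unordered pairs (i,j) with i<j and classify each by sign(x_j-x_i) * sign(y_j-y_i).
  (1,2):dx=+6,dy=+2->C; (1,3):dx=-2,dy=+6->D; (1,4):dx=+1,dy=-2->D; (1,5):dx=+2,dy=+5->C
  (2,3):dx=-8,dy=+4->D; (2,4):dx=-5,dy=-4->C; (2,5):dx=-4,dy=+3->D; (3,4):dx=+3,dy=-8->D
  (3,5):dx=+4,dy=-1->D; (4,5):dx=+1,dy=+7->C
Step 2: C = 4, D = 6, total pairs = 10.
Step 3: tau = (C - D)/(n(n-1)/2) = (4 - 6)/10 = -0.200000.
Step 4: Exact two-sided p-value (enumerate n! = 120 permutations of y under H0): p = 0.816667.
Step 5: alpha = 0.05. fail to reject H0.

tau_b = -0.2000 (C=4, D=6), p = 0.816667, fail to reject H0.


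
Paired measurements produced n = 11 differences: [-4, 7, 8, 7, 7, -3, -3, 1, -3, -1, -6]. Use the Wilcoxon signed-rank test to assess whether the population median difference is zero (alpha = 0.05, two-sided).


Step 1: Drop any zero differences (none here) and take |d_i|.
|d| = [4, 7, 8, 7, 7, 3, 3, 1, 3, 1, 6]
Step 2: Midrank |d_i| (ties get averaged ranks).
ranks: |4|->6, |7|->9, |8|->11, |7|->9, |7|->9, |3|->4, |3|->4, |1|->1.5, |3|->4, |1|->1.5, |6|->7
Step 3: Attach original signs; sum ranks with positive sign and with negative sign.
W+ = 9 + 11 + 9 + 9 + 1.5 = 39.5
W- = 6 + 4 + 4 + 4 + 1.5 + 7 = 26.5
(Check: W+ + W- = 66 should equal n(n+1)/2 = 66.)
Step 4: Test statistic W = min(W+, W-) = 26.5.
Step 5: Ties in |d|, so use the tie-corrected normal approximation.
        E[W] = n(n+1)/4 = 11*12/4 = 33.
        Tie groups: |d|=1 (t=2), |d|=3 (t=3), |d|=7 (t=3); sum(t^3 - t) = 54.
        Var[W] = n(n+1)(2n+1)/24 - sum(t^3-t)/48 = 3036/24 - 54/48 = 125.375.
        z = (W - E[W]) / sqrt(Var[W]) = (26.5 - 33) / 11.1971 = -0.5805.
        Two-sided p = 2*Phi(z) = 0.561572.
Step 6: alpha = 0.05. fail to reject H0.

W+ = 39.5, W- = 26.5, W = min = 26.5, p = 0.561572, fail to reject H0.
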